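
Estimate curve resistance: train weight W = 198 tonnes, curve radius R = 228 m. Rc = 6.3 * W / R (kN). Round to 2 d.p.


Rc = 6.3 * W / R
Rc = 6.3 * 198 / 228
Rc = 1247.4 / 228
Rc = 5.47 kN

5.47


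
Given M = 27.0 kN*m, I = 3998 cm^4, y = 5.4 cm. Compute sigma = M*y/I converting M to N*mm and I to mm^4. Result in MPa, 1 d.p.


Convert units:
M = 27.0 kN*m = 27000000 N*mm
y = 5.4 cm = 54 mm
I = 3998 cm^4 = 39980000 mm^4
sigma = 27000000 * 54 / 39980000
sigma = 36.5 MPa

36.5


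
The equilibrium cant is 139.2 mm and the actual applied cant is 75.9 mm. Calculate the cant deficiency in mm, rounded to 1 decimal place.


Cant deficiency = equilibrium cant - actual cant
CD = 139.2 - 75.9
CD = 63.3 mm

63.3


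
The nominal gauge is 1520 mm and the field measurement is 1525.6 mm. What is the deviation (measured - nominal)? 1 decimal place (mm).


Deviation = measured - nominal
Deviation = 1525.6 - 1520
Deviation = 5.6 mm

5.6


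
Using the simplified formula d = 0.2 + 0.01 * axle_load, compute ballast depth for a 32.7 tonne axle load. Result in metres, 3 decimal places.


d = 0.2 + 0.01 * 32.7
d = 0.2 + 0.327
d = 0.527 m

0.527


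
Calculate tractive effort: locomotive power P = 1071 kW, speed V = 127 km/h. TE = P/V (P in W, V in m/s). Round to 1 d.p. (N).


Convert: P = 1071 kW = 1071000 W
V = 127 / 3.6 = 35.2778 m/s
TE = 1071000 / 35.2778
TE = 30359.1 N

30359.1


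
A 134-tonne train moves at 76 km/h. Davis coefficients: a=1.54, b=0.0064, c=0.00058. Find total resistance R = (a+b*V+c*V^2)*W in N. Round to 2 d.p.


b*V = 0.0064 * 76 = 0.4864
c*V^2 = 0.00058 * 5776 = 3.35008
R_per_t = 1.54 + 0.4864 + 3.35008 = 5.37648 N/t
R_total = 5.37648 * 134 = 720.45 N

720.45


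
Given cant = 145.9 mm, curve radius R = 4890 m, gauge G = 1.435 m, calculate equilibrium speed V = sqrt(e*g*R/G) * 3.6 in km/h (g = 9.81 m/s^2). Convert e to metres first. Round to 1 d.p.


Convert cant: e = 145.9 mm = 0.1459 m
V_ms = sqrt(0.1459 * 9.81 * 4890 / 1.435)
V_ms = sqrt(4877.320077) = 69.8378 m/s
V = 69.8378 * 3.6 = 251.4 km/h

251.4


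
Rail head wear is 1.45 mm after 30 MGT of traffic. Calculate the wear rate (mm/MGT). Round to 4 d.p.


Wear rate = total wear / cumulative tonnage
Rate = 1.45 / 30
Rate = 0.0483 mm/MGT

0.0483


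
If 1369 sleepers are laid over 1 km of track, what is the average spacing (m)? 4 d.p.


Spacing = 1000 m / number of sleepers
Spacing = 1000 / 1369
Spacing = 0.7305 m

0.7305


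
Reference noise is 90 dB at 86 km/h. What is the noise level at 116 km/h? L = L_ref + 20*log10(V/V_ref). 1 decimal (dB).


V/V_ref = 116 / 86 = 1.348837
log10(1.348837) = 0.12996
20 * 0.12996 = 2.5992
L = 90 + 2.5992 = 92.6 dB

92.6


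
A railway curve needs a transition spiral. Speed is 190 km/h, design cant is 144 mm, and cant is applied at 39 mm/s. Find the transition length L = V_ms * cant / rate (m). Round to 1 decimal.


Convert speed: V = 190 / 3.6 = 52.7778 m/s
L = 52.7778 * 144 / 39
L = 7600.0 / 39
L = 194.9 m

194.9


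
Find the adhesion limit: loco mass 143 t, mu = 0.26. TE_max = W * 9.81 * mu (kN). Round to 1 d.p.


TE_max = W * g * mu
TE_max = 143 * 9.81 * 0.26
TE_max = 1402.83 * 0.26
TE_max = 364.7 kN

364.7


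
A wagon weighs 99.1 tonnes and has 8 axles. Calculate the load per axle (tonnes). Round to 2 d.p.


Load per axle = total weight / number of axles
Load = 99.1 / 8
Load = 12.39 tonnes

12.39


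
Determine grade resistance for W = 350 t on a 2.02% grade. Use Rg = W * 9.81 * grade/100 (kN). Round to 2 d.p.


Rg = W * 9.81 * grade / 100
Rg = 350 * 9.81 * 2.02 / 100
Rg = 3433.5 * 0.0202
Rg = 69.36 kN

69.36


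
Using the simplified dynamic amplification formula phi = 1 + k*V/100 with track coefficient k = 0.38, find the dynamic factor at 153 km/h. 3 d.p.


phi = 1 + k * V / 100
phi = 1 + 0.38 * 153 / 100
phi = 1 + 0.5814
phi = 1.581

1.581


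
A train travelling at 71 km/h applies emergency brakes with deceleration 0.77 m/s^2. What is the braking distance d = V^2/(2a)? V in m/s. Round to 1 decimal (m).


Convert speed: V = 71 / 3.6 = 19.7222 m/s
V^2 = 388.966
d = 388.966 / (2 * 0.77)
d = 388.966 / 1.54
d = 252.6 m

252.6


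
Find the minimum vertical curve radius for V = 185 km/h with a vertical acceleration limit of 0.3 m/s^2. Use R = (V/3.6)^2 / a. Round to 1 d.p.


Convert speed: V = 185 / 3.6 = 51.3889 m/s
V^2 = 2640.8179 m^2/s^2
R_v = 2640.8179 / 0.3
R_v = 8802.7 m

8802.7


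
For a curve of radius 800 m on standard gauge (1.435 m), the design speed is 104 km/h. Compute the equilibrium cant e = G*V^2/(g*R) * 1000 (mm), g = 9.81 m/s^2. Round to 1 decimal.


Convert speed: V = 104 / 3.6 = 28.8889 m/s
Apply formula: e = 1.435 * 28.8889^2 / (9.81 * 800)
e = 1.435 * 834.5679 / 7848.0
e = 0.1526 m = 152.6 mm

152.6


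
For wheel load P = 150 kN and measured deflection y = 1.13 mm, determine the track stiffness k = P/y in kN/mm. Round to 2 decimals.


Track stiffness k = P / y
k = 150 / 1.13
k = 132.74 kN/mm

132.74


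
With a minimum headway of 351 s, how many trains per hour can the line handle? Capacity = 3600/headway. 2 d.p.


Capacity = 3600 / headway
Capacity = 3600 / 351
Capacity = 10.26 trains/hour

10.26


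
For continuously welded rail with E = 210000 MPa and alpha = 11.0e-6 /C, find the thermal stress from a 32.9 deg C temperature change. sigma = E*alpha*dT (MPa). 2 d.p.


sigma = E * alpha * dT
sigma = 210000 * 11.0e-6 * 32.9
sigma = 2.31 * 32.9
sigma = 76.00 MPa

76.00


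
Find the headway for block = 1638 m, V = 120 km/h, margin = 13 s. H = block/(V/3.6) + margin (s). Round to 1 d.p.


V = 120 / 3.6 = 33.3333 m/s
Block traversal time = 1638 / 33.3333 = 49.14 s
Headway = 49.14 + 13
Headway = 62.1 s

62.1


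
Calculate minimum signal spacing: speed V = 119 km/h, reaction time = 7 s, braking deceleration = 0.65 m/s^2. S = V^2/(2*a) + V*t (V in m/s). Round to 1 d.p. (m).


V = 119 / 3.6 = 33.0556 m/s
Braking distance = 33.0556^2 / (2*0.65) = 840.5152 m
Sighting distance = 33.0556 * 7 = 231.3889 m
S = 840.5152 + 231.3889 = 1071.9 m

1071.9


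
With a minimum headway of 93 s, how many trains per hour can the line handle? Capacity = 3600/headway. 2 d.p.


Capacity = 3600 / headway
Capacity = 3600 / 93
Capacity = 38.71 trains/hour

38.71


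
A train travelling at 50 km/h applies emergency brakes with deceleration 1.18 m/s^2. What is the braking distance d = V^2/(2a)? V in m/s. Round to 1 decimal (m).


Convert speed: V = 50 / 3.6 = 13.8889 m/s
V^2 = 192.9012
d = 192.9012 / (2 * 1.18)
d = 192.9012 / 2.36
d = 81.7 m

81.7


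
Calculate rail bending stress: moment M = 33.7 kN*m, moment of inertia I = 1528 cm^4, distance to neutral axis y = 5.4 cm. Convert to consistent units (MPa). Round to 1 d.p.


Convert units:
M = 33.7 kN*m = 33700000 N*mm
y = 5.4 cm = 54 mm
I = 1528 cm^4 = 15280000 mm^4
sigma = 33700000 * 54 / 15280000
sigma = 119.1 MPa

119.1


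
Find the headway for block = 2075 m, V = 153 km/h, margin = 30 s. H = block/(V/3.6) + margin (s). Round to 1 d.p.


V = 153 / 3.6 = 42.5 m/s
Block traversal time = 2075 / 42.5 = 48.8235 s
Headway = 48.8235 + 30
Headway = 78.8 s

78.8


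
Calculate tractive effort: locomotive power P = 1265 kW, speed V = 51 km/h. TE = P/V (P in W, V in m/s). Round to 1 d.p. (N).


Convert: P = 1265 kW = 1265000 W
V = 51 / 3.6 = 14.1667 m/s
TE = 1265000 / 14.1667
TE = 89294.1 N

89294.1


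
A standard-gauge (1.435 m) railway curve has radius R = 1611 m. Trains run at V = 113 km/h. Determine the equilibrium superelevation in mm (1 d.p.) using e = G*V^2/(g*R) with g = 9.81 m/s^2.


Convert speed: V = 113 / 3.6 = 31.3889 m/s
Apply formula: e = 1.435 * 31.3889^2 / (9.81 * 1611)
e = 1.435 * 985.2623 / 15803.91
e = 0.089462 m = 89.5 mm

89.5


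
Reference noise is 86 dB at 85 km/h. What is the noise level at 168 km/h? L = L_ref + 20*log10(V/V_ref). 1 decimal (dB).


V/V_ref = 168 / 85 = 1.976471
log10(1.976471) = 0.29589
20 * 0.29589 = 5.9178
L = 86 + 5.9178 = 91.9 dB

91.9


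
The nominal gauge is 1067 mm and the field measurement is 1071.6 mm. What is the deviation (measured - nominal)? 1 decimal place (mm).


Deviation = measured - nominal
Deviation = 1071.6 - 1067
Deviation = 4.6 mm

4.6


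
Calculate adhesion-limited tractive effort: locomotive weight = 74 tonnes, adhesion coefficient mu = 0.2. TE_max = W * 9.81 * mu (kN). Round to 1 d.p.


TE_max = W * g * mu
TE_max = 74 * 9.81 * 0.2
TE_max = 725.94 * 0.2
TE_max = 145.2 kN

145.2


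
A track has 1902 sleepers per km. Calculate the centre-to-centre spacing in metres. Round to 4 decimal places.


Spacing = 1000 m / number of sleepers
Spacing = 1000 / 1902
Spacing = 0.5258 m

0.5258


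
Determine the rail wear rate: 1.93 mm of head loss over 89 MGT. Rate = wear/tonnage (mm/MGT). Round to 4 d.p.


Wear rate = total wear / cumulative tonnage
Rate = 1.93 / 89
Rate = 0.0217 mm/MGT

0.0217


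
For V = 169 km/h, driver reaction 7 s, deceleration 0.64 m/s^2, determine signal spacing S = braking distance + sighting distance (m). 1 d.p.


V = 169 / 3.6 = 46.9444 m/s
Braking distance = 46.9444^2 / (2*0.64) = 1721.7038 m
Sighting distance = 46.9444 * 7 = 328.6111 m
S = 1721.7038 + 328.6111 = 2050.3 m

2050.3


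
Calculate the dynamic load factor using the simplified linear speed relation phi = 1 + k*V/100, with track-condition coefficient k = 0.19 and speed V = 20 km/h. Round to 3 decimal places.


phi = 1 + k * V / 100
phi = 1 + 0.19 * 20 / 100
phi = 1 + 0.038
phi = 1.038

1.038


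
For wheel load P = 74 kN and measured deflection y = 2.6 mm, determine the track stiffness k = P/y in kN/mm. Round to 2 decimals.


Track stiffness k = P / y
k = 74 / 2.6
k = 28.46 kN/mm

28.46


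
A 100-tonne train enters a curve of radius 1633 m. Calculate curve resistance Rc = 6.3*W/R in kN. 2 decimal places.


Rc = 6.3 * W / R
Rc = 6.3 * 100 / 1633
Rc = 630.0 / 1633
Rc = 0.39 kN

0.39


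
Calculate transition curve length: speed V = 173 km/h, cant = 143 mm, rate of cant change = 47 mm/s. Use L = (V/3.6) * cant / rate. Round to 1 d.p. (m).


Convert speed: V = 173 / 3.6 = 48.0556 m/s
L = 48.0556 * 143 / 47
L = 6871.9444 / 47
L = 146.2 m

146.2


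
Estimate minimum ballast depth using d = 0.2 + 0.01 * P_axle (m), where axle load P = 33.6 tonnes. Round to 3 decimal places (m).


d = 0.2 + 0.01 * 33.6
d = 0.2 + 0.336
d = 0.536 m

0.536


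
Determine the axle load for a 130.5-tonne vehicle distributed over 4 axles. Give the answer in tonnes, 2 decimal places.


Load per axle = total weight / number of axles
Load = 130.5 / 4
Load = 32.63 tonnes

32.63


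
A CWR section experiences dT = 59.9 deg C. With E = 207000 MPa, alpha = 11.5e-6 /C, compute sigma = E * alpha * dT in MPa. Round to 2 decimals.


sigma = E * alpha * dT
sigma = 207000 * 11.5e-6 * 59.9
sigma = 2.3805 * 59.9
sigma = 142.59 MPa

142.59


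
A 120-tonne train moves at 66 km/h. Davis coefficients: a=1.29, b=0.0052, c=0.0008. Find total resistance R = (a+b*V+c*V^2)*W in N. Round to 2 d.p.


b*V = 0.0052 * 66 = 0.3432
c*V^2 = 0.0008 * 4356 = 3.4848
R_per_t = 1.29 + 0.3432 + 3.4848 = 5.118 N/t
R_total = 5.118 * 120 = 614.16 N

614.16


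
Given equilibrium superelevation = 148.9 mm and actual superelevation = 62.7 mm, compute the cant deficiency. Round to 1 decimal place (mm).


Cant deficiency = equilibrium cant - actual cant
CD = 148.9 - 62.7
CD = 86.2 mm

86.2


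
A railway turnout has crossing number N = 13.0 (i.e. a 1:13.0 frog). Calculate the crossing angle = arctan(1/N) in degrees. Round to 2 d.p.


1/N = 1/13.0 = 0.076923
angle = arctan(0.076923) = 0.076772 rad
angle = 0.076772 * 180/pi = 4.40 degrees

4.40


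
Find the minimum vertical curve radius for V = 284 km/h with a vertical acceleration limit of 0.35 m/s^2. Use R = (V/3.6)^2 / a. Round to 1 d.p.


Convert speed: V = 284 / 3.6 = 78.8889 m/s
V^2 = 6223.4568 m^2/s^2
R_v = 6223.4568 / 0.35
R_v = 17781.3 m

17781.3


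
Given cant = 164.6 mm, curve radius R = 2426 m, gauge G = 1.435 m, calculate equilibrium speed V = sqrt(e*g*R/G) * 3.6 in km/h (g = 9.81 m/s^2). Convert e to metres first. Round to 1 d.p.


Convert cant: e = 164.6 mm = 0.1646 m
V_ms = sqrt(0.1646 * 9.81 * 2426 / 1.435)
V_ms = sqrt(2729.843398) = 52.2479 m/s
V = 52.2479 * 3.6 = 188.1 km/h

188.1


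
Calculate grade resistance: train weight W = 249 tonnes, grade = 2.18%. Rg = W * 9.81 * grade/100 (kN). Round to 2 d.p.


Rg = W * 9.81 * grade / 100
Rg = 249 * 9.81 * 2.18 / 100
Rg = 2442.69 * 0.0218
Rg = 53.25 kN

53.25


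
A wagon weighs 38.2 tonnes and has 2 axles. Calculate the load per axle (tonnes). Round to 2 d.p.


Load per axle = total weight / number of axles
Load = 38.2 / 2
Load = 19.10 tonnes

19.10


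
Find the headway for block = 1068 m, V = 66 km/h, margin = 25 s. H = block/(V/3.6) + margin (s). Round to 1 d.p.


V = 66 / 3.6 = 18.3333 m/s
Block traversal time = 1068 / 18.3333 = 58.2545 s
Headway = 58.2545 + 25
Headway = 83.3 s

83.3


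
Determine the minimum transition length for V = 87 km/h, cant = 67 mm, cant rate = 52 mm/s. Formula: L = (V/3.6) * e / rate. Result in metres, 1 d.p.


Convert speed: V = 87 / 3.6 = 24.1667 m/s
L = 24.1667 * 67 / 52
L = 1619.1667 / 52
L = 31.1 m

31.1


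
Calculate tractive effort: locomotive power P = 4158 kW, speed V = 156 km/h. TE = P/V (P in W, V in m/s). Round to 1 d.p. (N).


Convert: P = 4158 kW = 4158000 W
V = 156 / 3.6 = 43.3333 m/s
TE = 4158000 / 43.3333
TE = 95953.8 N

95953.8


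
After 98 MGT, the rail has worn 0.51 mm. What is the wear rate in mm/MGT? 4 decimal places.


Wear rate = total wear / cumulative tonnage
Rate = 0.51 / 98
Rate = 0.0052 mm/MGT

0.0052


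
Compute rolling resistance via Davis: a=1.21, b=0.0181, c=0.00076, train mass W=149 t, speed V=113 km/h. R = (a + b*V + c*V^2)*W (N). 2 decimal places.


b*V = 0.0181 * 113 = 2.0453
c*V^2 = 0.00076 * 12769 = 9.70444
R_per_t = 1.21 + 2.0453 + 9.70444 = 12.95974 N/t
R_total = 12.95974 * 149 = 1931.00 N

1931.00


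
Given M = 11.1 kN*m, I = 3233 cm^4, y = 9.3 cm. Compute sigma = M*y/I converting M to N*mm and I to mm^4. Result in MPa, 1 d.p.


Convert units:
M = 11.1 kN*m = 11100000 N*mm
y = 9.3 cm = 93 mm
I = 3233 cm^4 = 32330000 mm^4
sigma = 11100000 * 93 / 32330000
sigma = 31.9 MPa

31.9


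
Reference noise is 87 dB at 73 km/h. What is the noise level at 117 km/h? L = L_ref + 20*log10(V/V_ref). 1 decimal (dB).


V/V_ref = 117 / 73 = 1.60274
log10(1.60274) = 0.204863
20 * 0.204863 = 4.0973
L = 87 + 4.0973 = 91.1 dB

91.1


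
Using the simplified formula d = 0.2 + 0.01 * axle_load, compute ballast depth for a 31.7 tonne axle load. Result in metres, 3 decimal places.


d = 0.2 + 0.01 * 31.7
d = 0.2 + 0.317
d = 0.517 m

0.517


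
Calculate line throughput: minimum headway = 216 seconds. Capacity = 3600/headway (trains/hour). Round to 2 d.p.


Capacity = 3600 / headway
Capacity = 3600 / 216
Capacity = 16.67 trains/hour

16.67


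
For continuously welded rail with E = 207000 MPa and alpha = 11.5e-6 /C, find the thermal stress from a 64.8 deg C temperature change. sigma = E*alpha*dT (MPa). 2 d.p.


sigma = E * alpha * dT
sigma = 207000 * 11.5e-6 * 64.8
sigma = 2.3805 * 64.8
sigma = 154.26 MPa

154.26


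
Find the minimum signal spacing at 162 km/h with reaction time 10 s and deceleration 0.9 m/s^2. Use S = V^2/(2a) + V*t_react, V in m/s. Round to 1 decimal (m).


V = 162 / 3.6 = 45.0 m/s
Braking distance = 45.0^2 / (2*0.9) = 1125.0 m
Sighting distance = 45.0 * 10 = 450.0 m
S = 1125.0 + 450.0 = 1575.0 m

1575.0


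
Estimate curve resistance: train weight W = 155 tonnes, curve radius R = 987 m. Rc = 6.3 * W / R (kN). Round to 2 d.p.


Rc = 6.3 * W / R
Rc = 6.3 * 155 / 987
Rc = 976.5 / 987
Rc = 0.99 kN

0.99


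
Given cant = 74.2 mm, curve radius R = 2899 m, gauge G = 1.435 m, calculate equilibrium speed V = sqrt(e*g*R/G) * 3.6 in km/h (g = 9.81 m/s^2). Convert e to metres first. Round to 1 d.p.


Convert cant: e = 74.2 mm = 0.0742 m
V_ms = sqrt(0.0742 * 9.81 * 2899 / 1.435)
V_ms = sqrt(1470.514215) = 38.3473 m/s
V = 38.3473 * 3.6 = 138.1 km/h

138.1


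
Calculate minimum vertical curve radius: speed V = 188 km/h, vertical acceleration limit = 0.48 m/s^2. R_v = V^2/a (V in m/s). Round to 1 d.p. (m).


Convert speed: V = 188 / 3.6 = 52.2222 m/s
V^2 = 2727.1605 m^2/s^2
R_v = 2727.1605 / 0.48
R_v = 5681.6 m

5681.6


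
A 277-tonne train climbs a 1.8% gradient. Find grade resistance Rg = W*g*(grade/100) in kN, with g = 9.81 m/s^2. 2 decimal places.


Rg = W * 9.81 * grade / 100
Rg = 277 * 9.81 * 1.8 / 100
Rg = 2717.37 * 0.018
Rg = 48.91 kN

48.91


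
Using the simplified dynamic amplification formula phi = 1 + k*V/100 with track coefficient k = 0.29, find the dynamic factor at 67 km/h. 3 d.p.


phi = 1 + k * V / 100
phi = 1 + 0.29 * 67 / 100
phi = 1 + 0.1943
phi = 1.194

1.194


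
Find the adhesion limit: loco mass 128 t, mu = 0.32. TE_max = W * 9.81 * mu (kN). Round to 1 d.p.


TE_max = W * g * mu
TE_max = 128 * 9.81 * 0.32
TE_max = 1255.68 * 0.32
TE_max = 401.8 kN

401.8


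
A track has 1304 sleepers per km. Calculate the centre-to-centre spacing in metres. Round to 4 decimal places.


Spacing = 1000 m / number of sleepers
Spacing = 1000 / 1304
Spacing = 0.7669 m

0.7669


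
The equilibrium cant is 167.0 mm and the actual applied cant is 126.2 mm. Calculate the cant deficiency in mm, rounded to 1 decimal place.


Cant deficiency = equilibrium cant - actual cant
CD = 167.0 - 126.2
CD = 40.8 mm

40.8


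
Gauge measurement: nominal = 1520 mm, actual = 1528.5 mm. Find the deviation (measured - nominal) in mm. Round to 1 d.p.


Deviation = measured - nominal
Deviation = 1528.5 - 1520
Deviation = 8.5 mm

8.5


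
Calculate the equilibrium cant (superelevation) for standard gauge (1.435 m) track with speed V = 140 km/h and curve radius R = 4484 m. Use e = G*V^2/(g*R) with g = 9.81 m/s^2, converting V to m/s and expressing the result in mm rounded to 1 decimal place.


Convert speed: V = 140 / 3.6 = 38.8889 m/s
Apply formula: e = 1.435 * 38.8889^2 / (9.81 * 4484)
e = 1.435 * 1512.3457 / 43988.04
e = 0.049337 m = 49.3 mm

49.3


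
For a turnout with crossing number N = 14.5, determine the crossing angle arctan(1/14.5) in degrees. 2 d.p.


1/N = 1/14.5 = 0.068966
angle = arctan(0.068966) = 0.068856 rad
angle = 0.068856 * 180/pi = 3.95 degrees

3.95


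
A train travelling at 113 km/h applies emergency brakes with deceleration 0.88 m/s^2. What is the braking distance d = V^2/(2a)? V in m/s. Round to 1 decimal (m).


Convert speed: V = 113 / 3.6 = 31.3889 m/s
V^2 = 985.2623
d = 985.2623 / (2 * 0.88)
d = 985.2623 / 1.76
d = 559.8 m

559.8


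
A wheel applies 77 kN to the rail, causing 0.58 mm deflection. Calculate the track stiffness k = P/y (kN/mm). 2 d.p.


Track stiffness k = P / y
k = 77 / 0.58
k = 132.76 kN/mm

132.76


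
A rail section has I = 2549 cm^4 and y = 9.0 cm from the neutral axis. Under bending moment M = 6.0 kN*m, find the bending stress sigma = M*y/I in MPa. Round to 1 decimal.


Convert units:
M = 6.0 kN*m = 6000000 N*mm
y = 9.0 cm = 90 mm
I = 2549 cm^4 = 25490000 mm^4
sigma = 6000000 * 90 / 25490000
sigma = 21.2 MPa

21.2


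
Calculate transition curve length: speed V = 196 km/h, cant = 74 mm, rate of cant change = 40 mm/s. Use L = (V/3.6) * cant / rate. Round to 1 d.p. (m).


Convert speed: V = 196 / 3.6 = 54.4444 m/s
L = 54.4444 * 74 / 40
L = 4028.8889 / 40
L = 100.7 m

100.7


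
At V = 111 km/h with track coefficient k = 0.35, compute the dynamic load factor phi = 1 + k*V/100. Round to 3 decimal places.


phi = 1 + k * V / 100
phi = 1 + 0.35 * 111 / 100
phi = 1 + 0.3885
phi = 1.389

1.389


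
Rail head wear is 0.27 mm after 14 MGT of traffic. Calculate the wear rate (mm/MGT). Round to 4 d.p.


Wear rate = total wear / cumulative tonnage
Rate = 0.27 / 14
Rate = 0.0193 mm/MGT

0.0193


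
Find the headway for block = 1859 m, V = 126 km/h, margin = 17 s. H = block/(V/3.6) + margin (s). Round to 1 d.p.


V = 126 / 3.6 = 35.0 m/s
Block traversal time = 1859 / 35.0 = 53.1143 s
Headway = 53.1143 + 17
Headway = 70.1 s

70.1


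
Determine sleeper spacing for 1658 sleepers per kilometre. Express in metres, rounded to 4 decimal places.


Spacing = 1000 m / number of sleepers
Spacing = 1000 / 1658
Spacing = 0.6031 m

0.6031


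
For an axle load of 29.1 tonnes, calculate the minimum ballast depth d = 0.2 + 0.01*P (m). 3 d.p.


d = 0.2 + 0.01 * 29.1
d = 0.2 + 0.291
d = 0.491 m

0.491


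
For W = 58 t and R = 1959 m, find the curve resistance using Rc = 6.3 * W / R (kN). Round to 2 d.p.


Rc = 6.3 * W / R
Rc = 6.3 * 58 / 1959
Rc = 365.4 / 1959
Rc = 0.19 kN

0.19


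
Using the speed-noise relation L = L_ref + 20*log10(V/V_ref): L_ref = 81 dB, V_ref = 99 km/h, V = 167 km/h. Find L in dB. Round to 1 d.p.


V/V_ref = 167 / 99 = 1.686869
log10(1.686869) = 0.227081
20 * 0.227081 = 4.5416
L = 81 + 4.5416 = 85.5 dB

85.5


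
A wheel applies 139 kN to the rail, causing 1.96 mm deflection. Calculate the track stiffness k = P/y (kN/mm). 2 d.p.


Track stiffness k = P / y
k = 139 / 1.96
k = 70.92 kN/mm

70.92


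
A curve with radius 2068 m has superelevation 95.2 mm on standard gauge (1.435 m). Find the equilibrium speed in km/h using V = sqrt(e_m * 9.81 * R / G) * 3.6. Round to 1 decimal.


Convert cant: e = 95.2 mm = 0.0952 m
V_ms = sqrt(0.0952 * 9.81 * 2068 / 1.435)
V_ms = sqrt(1345.874576) = 36.6862 m/s
V = 36.6862 * 3.6 = 132.1 km/h

132.1


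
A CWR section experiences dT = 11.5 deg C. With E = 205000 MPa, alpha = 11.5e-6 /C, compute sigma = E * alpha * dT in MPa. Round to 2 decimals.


sigma = E * alpha * dT
sigma = 205000 * 11.5e-6 * 11.5
sigma = 2.3575 * 11.5
sigma = 27.11 MPa

27.11


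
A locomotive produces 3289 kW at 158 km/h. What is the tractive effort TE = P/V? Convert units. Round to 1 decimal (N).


Convert: P = 3289 kW = 3289000 W
V = 158 / 3.6 = 43.8889 m/s
TE = 3289000 / 43.8889
TE = 74939.2 N

74939.2


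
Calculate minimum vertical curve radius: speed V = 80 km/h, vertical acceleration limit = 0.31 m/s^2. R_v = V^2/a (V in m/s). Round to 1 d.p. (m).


Convert speed: V = 80 / 3.6 = 22.2222 m/s
V^2 = 493.8272 m^2/s^2
R_v = 493.8272 / 0.31
R_v = 1593.0 m

1593.0


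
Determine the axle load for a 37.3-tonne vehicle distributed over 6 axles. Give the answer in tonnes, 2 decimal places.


Load per axle = total weight / number of axles
Load = 37.3 / 6
Load = 6.22 tonnes

6.22


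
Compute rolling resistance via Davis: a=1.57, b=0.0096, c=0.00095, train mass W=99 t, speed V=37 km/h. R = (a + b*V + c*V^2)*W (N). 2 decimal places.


b*V = 0.0096 * 37 = 0.3552
c*V^2 = 0.00095 * 1369 = 1.30055
R_per_t = 1.57 + 0.3552 + 1.30055 = 3.22575 N/t
R_total = 3.22575 * 99 = 319.35 N

319.35


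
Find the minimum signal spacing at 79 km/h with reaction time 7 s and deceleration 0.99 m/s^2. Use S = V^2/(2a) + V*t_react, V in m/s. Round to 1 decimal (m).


V = 79 / 3.6 = 21.9444 m/s
Braking distance = 21.9444^2 / (2*0.99) = 243.2114 m
Sighting distance = 21.9444 * 7 = 153.6111 m
S = 243.2114 + 153.6111 = 396.8 m

396.8


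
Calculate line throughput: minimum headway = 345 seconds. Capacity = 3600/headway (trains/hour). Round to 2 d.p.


Capacity = 3600 / headway
Capacity = 3600 / 345
Capacity = 10.43 trains/hour

10.43


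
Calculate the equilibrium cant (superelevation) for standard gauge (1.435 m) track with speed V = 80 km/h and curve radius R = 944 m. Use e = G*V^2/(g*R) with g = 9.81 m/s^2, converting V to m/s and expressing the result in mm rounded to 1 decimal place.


Convert speed: V = 80 / 3.6 = 22.2222 m/s
Apply formula: e = 1.435 * 22.2222^2 / (9.81 * 944)
e = 1.435 * 493.8272 / 9260.64
e = 0.076522 m = 76.5 mm

76.5


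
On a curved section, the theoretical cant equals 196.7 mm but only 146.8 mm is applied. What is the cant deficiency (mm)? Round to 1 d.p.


Cant deficiency = equilibrium cant - actual cant
CD = 196.7 - 146.8
CD = 49.9 mm

49.9


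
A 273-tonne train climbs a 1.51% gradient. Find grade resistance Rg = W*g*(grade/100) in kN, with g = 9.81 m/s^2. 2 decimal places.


Rg = W * 9.81 * grade / 100
Rg = 273 * 9.81 * 1.51 / 100
Rg = 2678.13 * 0.0151
Rg = 40.44 kN

40.44


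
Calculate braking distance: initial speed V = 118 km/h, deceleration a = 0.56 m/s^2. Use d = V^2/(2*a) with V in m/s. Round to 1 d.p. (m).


Convert speed: V = 118 / 3.6 = 32.7778 m/s
V^2 = 1074.3827
d = 1074.3827 / (2 * 0.56)
d = 1074.3827 / 1.12
d = 959.3 m

959.3


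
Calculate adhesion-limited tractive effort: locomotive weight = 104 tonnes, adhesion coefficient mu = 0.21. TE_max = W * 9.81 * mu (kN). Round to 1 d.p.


TE_max = W * g * mu
TE_max = 104 * 9.81 * 0.21
TE_max = 1020.24 * 0.21
TE_max = 214.3 kN

214.3


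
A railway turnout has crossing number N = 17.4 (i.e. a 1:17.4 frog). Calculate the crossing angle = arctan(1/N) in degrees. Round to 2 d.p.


1/N = 1/17.4 = 0.057471
angle = arctan(0.057471) = 0.057408 rad
angle = 0.057408 * 180/pi = 3.29 degrees

3.29


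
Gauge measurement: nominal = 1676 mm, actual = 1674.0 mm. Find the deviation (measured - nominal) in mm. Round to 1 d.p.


Deviation = measured - nominal
Deviation = 1674.0 - 1676
Deviation = -2.0 mm

-2.0


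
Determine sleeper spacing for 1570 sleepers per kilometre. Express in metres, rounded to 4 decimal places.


Spacing = 1000 m / number of sleepers
Spacing = 1000 / 1570
Spacing = 0.6369 m

0.6369


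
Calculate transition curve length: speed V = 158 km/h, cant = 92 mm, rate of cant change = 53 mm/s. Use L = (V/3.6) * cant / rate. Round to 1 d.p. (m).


Convert speed: V = 158 / 3.6 = 43.8889 m/s
L = 43.8889 * 92 / 53
L = 4037.7778 / 53
L = 76.2 m

76.2


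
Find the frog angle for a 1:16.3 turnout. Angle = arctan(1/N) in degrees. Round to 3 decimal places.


1/N = 1/16.3 = 0.06135
angle = arctan(0.06135) = 0.061273 rad
angle = 0.061273 * 180/pi = 3.511 degrees

3.511


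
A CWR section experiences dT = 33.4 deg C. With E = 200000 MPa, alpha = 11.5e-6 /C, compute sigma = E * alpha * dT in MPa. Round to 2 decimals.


sigma = E * alpha * dT
sigma = 200000 * 11.5e-6 * 33.4
sigma = 2.3 * 33.4
sigma = 76.82 MPa

76.82


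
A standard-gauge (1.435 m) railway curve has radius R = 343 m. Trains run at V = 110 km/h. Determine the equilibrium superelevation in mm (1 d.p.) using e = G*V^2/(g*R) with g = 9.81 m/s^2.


Convert speed: V = 110 / 3.6 = 30.5556 m/s
Apply formula: e = 1.435 * 30.5556^2 / (9.81 * 343)
e = 1.435 * 933.642 / 3364.83
e = 0.398171 m = 398.2 mm

398.2


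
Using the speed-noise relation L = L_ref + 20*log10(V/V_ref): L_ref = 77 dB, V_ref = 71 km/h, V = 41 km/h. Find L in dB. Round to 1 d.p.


V/V_ref = 41 / 71 = 0.577465
log10(0.577465) = -0.238474
20 * -0.238474 = -4.7695
L = 77 + -4.7695 = 72.2 dB

72.2


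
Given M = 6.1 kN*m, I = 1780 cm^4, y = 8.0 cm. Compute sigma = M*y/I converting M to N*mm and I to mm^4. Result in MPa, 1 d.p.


Convert units:
M = 6.1 kN*m = 6100000 N*mm
y = 8.0 cm = 80 mm
I = 1780 cm^4 = 17800000 mm^4
sigma = 6100000 * 80 / 17800000
sigma = 27.4 MPa

27.4


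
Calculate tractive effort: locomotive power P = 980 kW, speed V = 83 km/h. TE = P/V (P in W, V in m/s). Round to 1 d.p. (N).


Convert: P = 980 kW = 980000 W
V = 83 / 3.6 = 23.0556 m/s
TE = 980000 / 23.0556
TE = 42506.0 N

42506.0


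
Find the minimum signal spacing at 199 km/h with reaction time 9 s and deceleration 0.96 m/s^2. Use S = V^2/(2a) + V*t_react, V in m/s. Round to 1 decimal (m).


V = 199 / 3.6 = 55.2778 m/s
Braking distance = 55.2778^2 / (2*0.96) = 1591.4754 m
Sighting distance = 55.2778 * 9 = 497.5 m
S = 1591.4754 + 497.5 = 2089.0 m

2089.0


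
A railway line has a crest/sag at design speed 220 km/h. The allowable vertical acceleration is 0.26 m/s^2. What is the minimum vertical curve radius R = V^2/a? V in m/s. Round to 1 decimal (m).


Convert speed: V = 220 / 3.6 = 61.1111 m/s
V^2 = 3734.5679 m^2/s^2
R_v = 3734.5679 / 0.26
R_v = 14363.7 m

14363.7


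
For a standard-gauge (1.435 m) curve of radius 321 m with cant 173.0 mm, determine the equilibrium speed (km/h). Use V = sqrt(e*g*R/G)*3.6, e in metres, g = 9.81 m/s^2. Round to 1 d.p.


Convert cant: e = 173.0 mm = 0.1730 m
V_ms = sqrt(0.1730 * 9.81 * 321 / 1.435)
V_ms = sqrt(379.636746) = 19.4843 m/s
V = 19.4843 * 3.6 = 70.1 km/h

70.1


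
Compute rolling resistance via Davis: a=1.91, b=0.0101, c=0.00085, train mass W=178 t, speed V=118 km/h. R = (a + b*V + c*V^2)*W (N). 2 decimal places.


b*V = 0.0101 * 118 = 1.1918
c*V^2 = 0.00085 * 13924 = 11.8354
R_per_t = 1.91 + 1.1918 + 11.8354 = 14.9372 N/t
R_total = 14.9372 * 178 = 2658.82 N

2658.82


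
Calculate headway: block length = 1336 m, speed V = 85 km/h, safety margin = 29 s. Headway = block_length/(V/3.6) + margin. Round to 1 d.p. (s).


V = 85 / 3.6 = 23.6111 m/s
Block traversal time = 1336 / 23.6111 = 56.5835 s
Headway = 56.5835 + 29
Headway = 85.6 s

85.6


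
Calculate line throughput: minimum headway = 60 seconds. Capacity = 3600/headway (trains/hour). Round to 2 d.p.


Capacity = 3600 / headway
Capacity = 3600 / 60
Capacity = 60.00 trains/hour

60.00


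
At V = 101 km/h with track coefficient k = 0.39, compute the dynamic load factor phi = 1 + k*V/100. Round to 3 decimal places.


phi = 1 + k * V / 100
phi = 1 + 0.39 * 101 / 100
phi = 1 + 0.3939
phi = 1.394

1.394


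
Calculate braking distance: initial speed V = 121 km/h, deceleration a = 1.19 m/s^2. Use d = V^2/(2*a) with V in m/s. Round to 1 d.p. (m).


Convert speed: V = 121 / 3.6 = 33.6111 m/s
V^2 = 1129.7068
d = 1129.7068 / (2 * 1.19)
d = 1129.7068 / 2.38
d = 474.7 m

474.7


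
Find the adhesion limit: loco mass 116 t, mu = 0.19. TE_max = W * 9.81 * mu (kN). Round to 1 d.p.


TE_max = W * g * mu
TE_max = 116 * 9.81 * 0.19
TE_max = 1137.96 * 0.19
TE_max = 216.2 kN

216.2


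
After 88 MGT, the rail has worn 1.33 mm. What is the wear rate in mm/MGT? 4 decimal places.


Wear rate = total wear / cumulative tonnage
Rate = 1.33 / 88
Rate = 0.0151 mm/MGT

0.0151


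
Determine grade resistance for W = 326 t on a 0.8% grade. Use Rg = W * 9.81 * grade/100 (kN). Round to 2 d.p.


Rg = W * 9.81 * grade / 100
Rg = 326 * 9.81 * 0.8 / 100
Rg = 3198.06 * 0.008
Rg = 25.58 kN

25.58


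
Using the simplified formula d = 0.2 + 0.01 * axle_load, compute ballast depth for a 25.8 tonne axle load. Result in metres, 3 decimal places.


d = 0.2 + 0.01 * 25.8
d = 0.2 + 0.258
d = 0.458 m

0.458


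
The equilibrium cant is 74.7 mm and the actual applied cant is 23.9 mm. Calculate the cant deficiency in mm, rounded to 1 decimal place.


Cant deficiency = equilibrium cant - actual cant
CD = 74.7 - 23.9
CD = 50.8 mm

50.8


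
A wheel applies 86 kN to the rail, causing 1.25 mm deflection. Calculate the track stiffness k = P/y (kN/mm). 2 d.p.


Track stiffness k = P / y
k = 86 / 1.25
k = 68.80 kN/mm

68.80


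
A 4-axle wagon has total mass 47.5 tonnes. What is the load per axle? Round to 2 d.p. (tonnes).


Load per axle = total weight / number of axles
Load = 47.5 / 4
Load = 11.88 tonnes

11.88


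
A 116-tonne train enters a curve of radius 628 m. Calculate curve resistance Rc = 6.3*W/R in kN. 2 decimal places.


Rc = 6.3 * W / R
Rc = 6.3 * 116 / 628
Rc = 730.8 / 628
Rc = 1.16 kN

1.16


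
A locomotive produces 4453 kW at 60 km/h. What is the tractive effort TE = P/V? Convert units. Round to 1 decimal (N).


Convert: P = 4453 kW = 4453000 W
V = 60 / 3.6 = 16.6667 m/s
TE = 4453000 / 16.6667
TE = 267180.0 N

267180.0


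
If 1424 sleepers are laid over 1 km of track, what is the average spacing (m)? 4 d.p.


Spacing = 1000 m / number of sleepers
Spacing = 1000 / 1424
Spacing = 0.7022 m

0.7022


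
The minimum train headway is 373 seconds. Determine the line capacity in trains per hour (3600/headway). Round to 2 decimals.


Capacity = 3600 / headway
Capacity = 3600 / 373
Capacity = 9.65 trains/hour

9.65


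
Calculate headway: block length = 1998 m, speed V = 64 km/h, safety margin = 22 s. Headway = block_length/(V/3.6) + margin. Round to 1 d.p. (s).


V = 64 / 3.6 = 17.7778 m/s
Block traversal time = 1998 / 17.7778 = 112.3875 s
Headway = 112.3875 + 22
Headway = 134.4 s

134.4


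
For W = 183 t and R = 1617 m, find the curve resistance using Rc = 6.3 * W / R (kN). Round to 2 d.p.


Rc = 6.3 * W / R
Rc = 6.3 * 183 / 1617
Rc = 1152.9 / 1617
Rc = 0.71 kN

0.71


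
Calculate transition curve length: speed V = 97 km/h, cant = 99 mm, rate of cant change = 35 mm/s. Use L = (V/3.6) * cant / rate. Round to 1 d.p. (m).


Convert speed: V = 97 / 3.6 = 26.9444 m/s
L = 26.9444 * 99 / 35
L = 2667.5 / 35
L = 76.2 m

76.2


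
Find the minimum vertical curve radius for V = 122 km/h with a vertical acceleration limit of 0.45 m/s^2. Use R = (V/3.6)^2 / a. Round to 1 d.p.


Convert speed: V = 122 / 3.6 = 33.8889 m/s
V^2 = 1148.4568 m^2/s^2
R_v = 1148.4568 / 0.45
R_v = 2552.1 m

2552.1


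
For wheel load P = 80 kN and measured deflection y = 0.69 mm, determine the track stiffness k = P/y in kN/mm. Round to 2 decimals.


Track stiffness k = P / y
k = 80 / 0.69
k = 115.94 kN/mm

115.94


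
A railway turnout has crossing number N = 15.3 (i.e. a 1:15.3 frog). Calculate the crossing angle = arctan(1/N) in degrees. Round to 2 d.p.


1/N = 1/15.3 = 0.065359
angle = arctan(0.065359) = 0.065267 rad
angle = 0.065267 * 180/pi = 3.74 degrees

3.74


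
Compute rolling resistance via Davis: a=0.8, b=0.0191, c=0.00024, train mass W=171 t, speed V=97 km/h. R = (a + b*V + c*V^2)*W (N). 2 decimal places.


b*V = 0.0191 * 97 = 1.8527
c*V^2 = 0.00024 * 9409 = 2.25816
R_per_t = 0.8 + 1.8527 + 2.25816 = 4.91086 N/t
R_total = 4.91086 * 171 = 839.76 N

839.76


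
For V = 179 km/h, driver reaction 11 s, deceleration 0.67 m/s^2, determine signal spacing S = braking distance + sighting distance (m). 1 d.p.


V = 179 / 3.6 = 49.7222 m/s
Braking distance = 49.7222^2 / (2*0.67) = 1844.9995 m
Sighting distance = 49.7222 * 11 = 546.9444 m
S = 1844.9995 + 546.9444 = 2391.9 m

2391.9


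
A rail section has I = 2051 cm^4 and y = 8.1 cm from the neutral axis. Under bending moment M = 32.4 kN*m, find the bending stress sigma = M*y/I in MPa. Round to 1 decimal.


Convert units:
M = 32.4 kN*m = 32400000 N*mm
y = 8.1 cm = 81 mm
I = 2051 cm^4 = 20510000 mm^4
sigma = 32400000 * 81 / 20510000
sigma = 128.0 MPa

128.0


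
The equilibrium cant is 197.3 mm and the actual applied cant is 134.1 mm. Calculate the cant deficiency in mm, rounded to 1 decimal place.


Cant deficiency = equilibrium cant - actual cant
CD = 197.3 - 134.1
CD = 63.2 mm

63.2


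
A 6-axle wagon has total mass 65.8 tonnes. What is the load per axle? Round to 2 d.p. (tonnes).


Load per axle = total weight / number of axles
Load = 65.8 / 6
Load = 10.97 tonnes

10.97


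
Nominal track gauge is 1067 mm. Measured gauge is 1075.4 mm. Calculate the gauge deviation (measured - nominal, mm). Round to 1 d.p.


Deviation = measured - nominal
Deviation = 1075.4 - 1067
Deviation = 8.4 mm

8.4


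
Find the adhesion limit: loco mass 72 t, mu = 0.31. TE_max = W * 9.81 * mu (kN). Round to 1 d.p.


TE_max = W * g * mu
TE_max = 72 * 9.81 * 0.31
TE_max = 706.32 * 0.31
TE_max = 219.0 kN

219.0


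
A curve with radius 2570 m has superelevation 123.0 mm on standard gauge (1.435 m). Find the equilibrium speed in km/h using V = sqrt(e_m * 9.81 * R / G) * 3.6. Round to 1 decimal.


Convert cant: e = 123.0 mm = 0.1230 m
V_ms = sqrt(0.1230 * 9.81 * 2570 / 1.435)
V_ms = sqrt(2161.002857) = 46.4866 m/s
V = 46.4866 * 3.6 = 167.4 km/h

167.4


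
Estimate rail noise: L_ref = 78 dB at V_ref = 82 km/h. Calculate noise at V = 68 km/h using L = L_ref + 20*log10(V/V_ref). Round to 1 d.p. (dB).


V/V_ref = 68 / 82 = 0.829268
log10(0.829268) = -0.081305
20 * -0.081305 = -1.6261
L = 78 + -1.6261 = 76.4 dB

76.4


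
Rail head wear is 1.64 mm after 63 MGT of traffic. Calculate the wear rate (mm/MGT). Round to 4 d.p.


Wear rate = total wear / cumulative tonnage
Rate = 1.64 / 63
Rate = 0.0260 mm/MGT

0.0260


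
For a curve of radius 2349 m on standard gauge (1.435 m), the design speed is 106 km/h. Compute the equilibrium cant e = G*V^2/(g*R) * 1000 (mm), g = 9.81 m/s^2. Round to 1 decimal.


Convert speed: V = 106 / 3.6 = 29.4444 m/s
Apply formula: e = 1.435 * 29.4444^2 / (9.81 * 2349)
e = 1.435 * 866.9753 / 23043.69
e = 0.053989 m = 54.0 mm

54.0


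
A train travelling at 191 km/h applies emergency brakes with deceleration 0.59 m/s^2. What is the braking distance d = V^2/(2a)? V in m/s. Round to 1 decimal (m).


Convert speed: V = 191 / 3.6 = 53.0556 m/s
V^2 = 2814.892
d = 2814.892 / (2 * 0.59)
d = 2814.892 / 1.18
d = 2385.5 m

2385.5


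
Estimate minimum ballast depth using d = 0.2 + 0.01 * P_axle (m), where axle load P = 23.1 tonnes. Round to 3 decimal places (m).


d = 0.2 + 0.01 * 23.1
d = 0.2 + 0.231
d = 0.431 m

0.431


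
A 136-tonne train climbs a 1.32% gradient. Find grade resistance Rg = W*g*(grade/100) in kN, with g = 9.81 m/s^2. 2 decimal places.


Rg = W * 9.81 * grade / 100
Rg = 136 * 9.81 * 1.32 / 100
Rg = 1334.16 * 0.0132
Rg = 17.61 kN

17.61


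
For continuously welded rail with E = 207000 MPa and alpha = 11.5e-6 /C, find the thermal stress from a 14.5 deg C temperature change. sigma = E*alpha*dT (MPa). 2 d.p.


sigma = E * alpha * dT
sigma = 207000 * 11.5e-6 * 14.5
sigma = 2.3805 * 14.5
sigma = 34.52 MPa

34.52


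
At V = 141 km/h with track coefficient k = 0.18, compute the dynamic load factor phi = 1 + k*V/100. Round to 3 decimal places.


phi = 1 + k * V / 100
phi = 1 + 0.18 * 141 / 100
phi = 1 + 0.2538
phi = 1.254

1.254


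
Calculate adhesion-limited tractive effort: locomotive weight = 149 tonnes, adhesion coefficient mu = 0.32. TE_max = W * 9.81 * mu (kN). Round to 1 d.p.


TE_max = W * g * mu
TE_max = 149 * 9.81 * 0.32
TE_max = 1461.69 * 0.32
TE_max = 467.7 kN

467.7


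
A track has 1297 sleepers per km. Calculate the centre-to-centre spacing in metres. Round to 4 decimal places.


Spacing = 1000 m / number of sleepers
Spacing = 1000 / 1297
Spacing = 0.7710 m

0.7710


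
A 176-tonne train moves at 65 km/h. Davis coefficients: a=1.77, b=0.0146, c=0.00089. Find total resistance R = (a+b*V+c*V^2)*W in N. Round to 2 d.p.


b*V = 0.0146 * 65 = 0.949
c*V^2 = 0.00089 * 4225 = 3.76025
R_per_t = 1.77 + 0.949 + 3.76025 = 6.47925 N/t
R_total = 6.47925 * 176 = 1140.35 N

1140.35


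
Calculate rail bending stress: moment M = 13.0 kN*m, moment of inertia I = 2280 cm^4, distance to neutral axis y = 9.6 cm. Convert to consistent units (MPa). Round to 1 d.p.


Convert units:
M = 13.0 kN*m = 13000000 N*mm
y = 9.6 cm = 96 mm
I = 2280 cm^4 = 22800000 mm^4
sigma = 13000000 * 96 / 22800000
sigma = 54.7 MPa

54.7


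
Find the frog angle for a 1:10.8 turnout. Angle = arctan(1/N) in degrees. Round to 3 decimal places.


1/N = 1/10.8 = 0.092593
angle = arctan(0.092593) = 0.092329 rad
angle = 0.092329 * 180/pi = 5.290 degrees

5.290


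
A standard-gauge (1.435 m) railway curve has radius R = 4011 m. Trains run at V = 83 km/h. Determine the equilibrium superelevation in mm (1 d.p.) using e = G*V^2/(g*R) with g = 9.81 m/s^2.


Convert speed: V = 83 / 3.6 = 23.0556 m/s
Apply formula: e = 1.435 * 23.0556^2 / (9.81 * 4011)
e = 1.435 * 531.5586 / 39347.91
e = 0.019386 m = 19.4 mm

19.4


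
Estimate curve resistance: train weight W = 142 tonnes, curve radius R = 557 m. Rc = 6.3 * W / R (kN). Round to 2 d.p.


Rc = 6.3 * W / R
Rc = 6.3 * 142 / 557
Rc = 894.6 / 557
Rc = 1.61 kN

1.61


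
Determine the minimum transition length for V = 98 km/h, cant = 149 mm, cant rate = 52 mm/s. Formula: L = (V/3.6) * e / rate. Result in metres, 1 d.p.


Convert speed: V = 98 / 3.6 = 27.2222 m/s
L = 27.2222 * 149 / 52
L = 4056.1111 / 52
L = 78.0 m

78.0
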